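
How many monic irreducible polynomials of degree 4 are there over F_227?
There are 663796578 monic irreducible polynomials of degree 4 over F_227

Each element of F_{227^4} that lies in no proper subfield is a root of exactly one monic irreducible of degree 4 over F_227, and each such polynomial has 4 distinct roots in F_{227^4}. By Möbius inversion the count is N_227(4) = (1/4) Σ_{d|4} μ(4/d) · 227^d = (1/4)(μ(4)·227^1 + μ(2)·227^2 + μ(1)·227^4) = 2655186312/4 = 663796578.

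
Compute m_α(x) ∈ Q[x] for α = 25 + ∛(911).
m_α(x) = x^3 - 75x^2 + 1875x - 16536

Set β = α - 25 = ∛(911), so β^3 = 911. Then (α - 25)^3 - 911 = 0, i.e. α is a root of g(x) = (x - 25)^3 - 911 = x^3 - 75x^2 + 1875x - 16536. Since g(x) = h(x - 25) where h(x) = x^3 - 911, and h is irreducible over Q (because 911 is not a perfect cube, so h has no rational root, and a monic cubic with no rational root is irreducible), g is also irreducible (irreducibility is preserved under the substitution x → x - 25). Hence m_α(x) = x^3 - 75x^2 + 1875x - 16536.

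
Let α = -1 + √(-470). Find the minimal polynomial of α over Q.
m_α(x) = x^2 + 2x + 471

From α + 1 = √(-470), squaring gives (α + 1)^2 = -470, i.e. α^2 + 2α + 1 = -470, so α^2 + 2α + 471 = 0. The discriminant of x^2 + 2x + 471 is (2)^2 - 4·(471) = 4 - 1884 = -1880, and 4·(-470) is not a perfect square in Q since -470 is squarefree and ≠ 1. Hence x^2 + 2x + 471 is irreducible over Q and is the minimal polynomial of α.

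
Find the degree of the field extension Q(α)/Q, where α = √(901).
[Q(α):Q] = 2

[Q(α):Q] equals the degree of the minimal polynomial of α. Here α^2 = 901 and x^2 - 901 is irreducible (d = 901 is squarefree, ≠ 1, hence not a square), so deg(m_α) = 2. Thus [Q(α):Q] = 2.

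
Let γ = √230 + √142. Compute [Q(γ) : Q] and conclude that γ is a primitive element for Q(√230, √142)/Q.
[Q(γ) : Q] = 4 (equivalently, Q(γ) = Q(√230, √142))

Obviously Q(γ) ⊆ Q(√230, √142), and [Q(√230, √142):Q] = 4 (since 230, 142 are distinct squarefree integers > 1 with 32660 not a perfect square). To show equality we compute the minimal polynomial of γ. From γ = √230 + √142: γ^2 = 230 + 2√(32660) + 142 = 372 + 2√(32660), so γ^2 - 372 = 2√(32660); squaring, (γ^2 - 372)^2 = 4·32660, i.e. γ^4 - 744γ^2 + 138384 - 130640 = 0, i.e. γ^4 - 744γ^2 + 7744 = 0. So γ is a root of x^4 - 744x^2 + 7744. This polynomial is irreducible over Q: it has no rational root (each ±√230 ± √142 is irrational), and any factorization into two quadratics over Q would force √(32660) ∈ Q (pairing opposite roots) or √230, √142 ∈ Q (other pairings), all impossible. Hence [Q(γ):Q] = 4 = [Q(√230, √142):Q], so Q(γ) = Q(√230, √142).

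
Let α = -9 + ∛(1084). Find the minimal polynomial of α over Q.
m_α(x) = x^3 + 27x^2 + 243x - 355

Set β = α + 9 = ∛(1084), so β^3 = 1084. Then (α + 9)^3 - 1084 = 0, i.e. α is a root of g(x) = (x + 9)^3 - 1084 = x^3 + 27x^2 + 243x - 355. Since g(x) = h(x + 9) where h(x) = x^3 - 1084, and h is irreducible over Q (because 1084 is not a perfect cube, so h has no rational root, and a monic cubic with no rational root is irreducible), g is also irreducible (irreducibility is preserved under the substitution x → x + 9). Hence m_α(x) = x^3 + 27x^2 + 243x - 355.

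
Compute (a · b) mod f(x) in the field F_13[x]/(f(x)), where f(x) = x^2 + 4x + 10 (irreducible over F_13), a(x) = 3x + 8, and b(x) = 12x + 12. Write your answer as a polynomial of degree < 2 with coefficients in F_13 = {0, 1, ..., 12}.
a · b ≡ x + 9 (mod f(x))

Multiply in F_13[x]: a(x)·b(x) = (3x + 8)·(12x + 12) = 10x^2 + 2x + 5. This has degree ≥ 2, so divide by f(x) over F_13: 10x^2 + 2x + 5 = (10)·(x^2 + 4x + 10) + (x + 9). Hence a·b ≡ x + 9 (mod f). (F_13[x]/(f) is a field with 13^2 = 169 elements since f is irreducible of degree 2.)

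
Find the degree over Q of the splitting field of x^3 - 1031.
[K : Q] = 6

The roots of x^3 - 1031 are ∛1031, ω∛1031, ω^2∛1031 where ω = e^(2πi/3) is a primitive cube root of unity, so K = Q(∛1031, ω). Now [Q(∛1031):Q] = 3 (since 1031 is not a perfect cube, x^3 - 1031 is irreducible) and [Q(ω):Q] = 2. Both 2 and 3 divide [K:Q], and [K:Q] ≤ 3·2 = 6, so [K:Q] = 6. (Equivalently: Q(∛1031) ⊂ R but ω ∉ R, so [K : Q(∛1031)] = 2.)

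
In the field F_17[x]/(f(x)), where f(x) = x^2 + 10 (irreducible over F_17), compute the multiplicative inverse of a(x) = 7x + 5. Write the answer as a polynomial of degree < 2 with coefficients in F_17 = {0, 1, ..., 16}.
a(x)^(-1) ≡ 2x + 1 (mod f(x))

Since f is irreducible over F_17, F_17[x]/(f) is a field and a(x) ≠ 0 has an inverse. Apply the extended Euclidean algorithm to f(x) and a(x) in F_17[x]: f(x) = (5x + 11)·a(x) + (6). The last nonzero remainder is the constant 6 = gcd(f, a) in F_17. Back-substituting through the division chain expresses 6 = s(x)·a(x) + t(x)·f(x) with s(x) ≡ 12x + 6 (mod f), so (12x + 6)·a(x) ≡ 6 (mod f). Multiplying by 6^(-1) ≡ 3 in F_17 gives a(x)^(-1) ≡ 3·(12x + 6) ≡ 2x + 1 (mod f). Check: (7x + 5)·(2x + 1) = 14x^2 + 5 ≡ 1 (mod x^2 + 10).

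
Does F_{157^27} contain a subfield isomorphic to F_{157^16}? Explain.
No: F_{157^16} is not a subfield of F_{157^27}

F_{p^m} embeds in F_{p^n} iff m | n. Here 16 ∤ 27 (since 27 = 1·16 + 11 with remainder 11 ≠ 0), so F_{157^16} is not a subfield of F_{157^27}. Equivalently: if it were, the tower law would give 16 = [F_{157^16}:F_157] dividing [F_{157^27}:F_157] = 27, contradiction.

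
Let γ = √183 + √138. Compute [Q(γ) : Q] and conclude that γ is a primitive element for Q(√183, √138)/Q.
[Q(γ) : Q] = 4 (equivalently, Q(γ) = Q(√183, √138))

Obviously Q(γ) ⊆ Q(√183, √138), and [Q(√183, √138):Q] = 4 (since 183, 138 are distinct squarefree integers > 1 with 25254 not a perfect square). To show equality we compute the minimal polynomial of γ. From γ = √183 + √138: γ^2 = 183 + 2√(25254) + 138 = 321 + 2√(25254), so γ^2 - 321 = 2√(25254); squaring, (γ^2 - 321)^2 = 4·25254, i.e. γ^4 - 642γ^2 + 103041 - 101016 = 0, i.e. γ^4 - 642γ^2 + 2025 = 0. So γ is a root of x^4 - 642x^2 + 2025. This polynomial is irreducible over Q: it has no rational root (each ±√183 ± √138 is irrational), and any factorization into two quadratics over Q would force √(25254) ∈ Q (pairing opposite roots) or √183, √138 ∈ Q (other pairings), all impossible. Hence [Q(γ):Q] = 4 = [Q(√183, √138):Q], so Q(γ) = Q(√183, √138).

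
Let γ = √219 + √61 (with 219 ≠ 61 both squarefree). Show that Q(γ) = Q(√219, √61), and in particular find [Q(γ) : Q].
[Q(γ) : Q] = 4 (equivalently, Q(γ) = Q(√219, √61))

Obviously Q(γ) ⊆ Q(√219, √61), and [Q(√219, √61):Q] = 4 (since 219, 61 are distinct squarefree integers > 1 with 13359 not a perfect square). To show equality we compute the minimal polynomial of γ. From γ = √219 + √61: γ^2 = 219 + 2√(13359) + 61 = 280 + 2√(13359), so γ^2 - 280 = 2√(13359); squaring, (γ^2 - 280)^2 = 4·13359, i.e. γ^4 - 560γ^2 + 78400 - 53436 = 0, i.e. γ^4 - 560γ^2 + 24964 = 0. So γ is a root of x^4 - 560x^2 + 24964. This polynomial is irreducible over Q: it has no rational root (each ±√219 ± √61 is irrational), and any factorization into two quadratics over Q would force √(13359) ∈ Q (pairing opposite roots) or √219, √61 ∈ Q (other pairings), all impossible. Hence [Q(γ):Q] = 4 = [Q(√219, √61):Q], so Q(γ) = Q(√219, √61).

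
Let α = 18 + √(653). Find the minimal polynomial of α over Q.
m_α(x) = x^2 - 36x - 329

From α - 18 = √(653), squaring gives (α - 18)^2 = 653, i.e. α^2 - 36α + 324 = 653, so α^2 - 36α - 329 = 0. The discriminant of x^2 - 36x - 329 is (-36)^2 - 4·(-329) = 1296 + 1316 = 2612, and 4·(653) is not a perfect square in Q since 653 is squarefree and ≠ 1. Hence x^2 - 36x - 329 is irreducible over Q and is the minimal polynomial of α.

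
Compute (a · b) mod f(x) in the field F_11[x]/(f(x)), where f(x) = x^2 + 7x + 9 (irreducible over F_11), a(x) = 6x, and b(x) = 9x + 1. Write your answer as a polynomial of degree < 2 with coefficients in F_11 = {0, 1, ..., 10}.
a · b ≡ 2x + 9 (mod f(x))

Multiply in F_11[x]: a(x)·b(x) = (6x)·(9x + 1) = 10x^2 + 6x. This has degree ≥ 2, so divide by f(x) over F_11: 10x^2 + 6x = (10)·(x^2 + 7x + 9) + (2x + 9). Hence a·b ≡ 2x + 9 (mod f). (F_11[x]/(f) is a field with 11^2 = 121 elements since f is irreducible of degree 2.)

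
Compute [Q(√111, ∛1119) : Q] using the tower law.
[Q(√111, ∛1119) : Q] = 6

Let L = Q(√111, ∛1119). Since Q(√111) ⊂ L and [Q(√111):Q] = 2, the tower law gives 2 | [L:Q]. Likewise Q(∛1119) ⊂ L with [Q(∛1119):Q] = 3 (because 1119 is not a perfect cube), so 3 | [L:Q]. As gcd(2,3) = 1, [L:Q] is divisible by 6. Conversely L is generated over Q by √111 and ∛1119, so [L:Q] ≤ 2·3 = 6. Therefore [Q(√111, ∛1119) : Q] = 6.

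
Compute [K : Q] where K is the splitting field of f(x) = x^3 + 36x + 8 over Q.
[K : Q] = 6

By the rational root test, any rational root of the monic integer polynomial f(x) = x^3 + 36x + 8 must be an integer dividing the constant term 8, i.e. one of ±{1, 2, 4, 8}. Evaluating: f(1) = 45, f(-1) = -29, f(2) = 88, f(-2) = -72, f(4) = 216, f(-4) = -200, f(8) = 808, f(-8) = -792; none is 0, so f has no rational root and is therefore irreducible over Q (a cubic with no linear factor over a field is irreducible). For an irreducible cubic, the Galois group is A_3 or S_3 according as the discriminant disc(f) = -4a^3 - 27b^2 = -4·(36)^3 - 27·(8)^2 = -188352 is or is not a square in Q. Here disc(f) = -188352 is not a perfect square in Q, so the Galois group of f over Q is not contained in A_3 and must be all of S_3. The splitting field has degree |S_3| = 6 over Q, so [K : Q] = 6.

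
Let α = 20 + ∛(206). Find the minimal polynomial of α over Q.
m_α(x) = x^3 - 60x^2 + 1200x - 8206

Set β = α - 20 = ∛(206), so β^3 = 206. Then (α - 20)^3 - 206 = 0, i.e. α is a root of g(x) = (x - 20)^3 - 206 = x^3 - 60x^2 + 1200x - 8206. Since g(x) = h(x - 20) where h(x) = x^3 - 206, and h is irreducible over Q (because 206 is not a perfect cube, so h has no rational root, and a monic cubic with no rational root is irreducible), g is also irreducible (irreducibility is preserved under the substitution x → x - 20). Hence m_α(x) = x^3 - 60x^2 + 1200x - 8206.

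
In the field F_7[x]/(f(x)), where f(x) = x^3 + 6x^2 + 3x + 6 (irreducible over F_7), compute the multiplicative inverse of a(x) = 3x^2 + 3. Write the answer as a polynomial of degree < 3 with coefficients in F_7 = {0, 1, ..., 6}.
a(x)^(-1) ≡ 6x^2 + x + 5 (mod f(x))

Since f is irreducible over F_7, F_7[x]/(f) is a field and a(x) ≠ 0 has an inverse. Apply the extended Euclidean algorithm to f(x) and a(x) in F_7[x]: f(x) = (5x + 2)·a(x) + (2x);  a(x) = (5x)·(2x) + (3). The last nonzero remainder is the constant 3 = gcd(f, a) in F_7. Back-substituting through the division chain expresses 3 = s(x)·a(x) + t(x)·f(x) with s(x) ≡ 4x^2 + 3x + 1 (mod f), so (4x^2 + 3x + 1)·a(x) ≡ 3 (mod f). Multiplying by 3^(-1) ≡ 5 in F_7 gives a(x)^(-1) ≡ 5·(4x^2 + 3x + 1) ≡ 6x^2 + x + 5 (mod f). Check: (3x^2 + 3)·(6x^2 + x + 5) = 4x^4 + 3x^3 + 5x^2 + 3x + 1 ≡ 1 (mod x^3 + 6x^2 + 3x + 6).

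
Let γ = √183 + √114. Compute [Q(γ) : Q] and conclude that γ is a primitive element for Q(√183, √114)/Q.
[Q(γ) : Q] = 4 (equivalently, Q(γ) = Q(√183, √114))

Obviously Q(γ) ⊆ Q(√183, √114), and [Q(√183, √114):Q] = 4 (since 183, 114 are distinct squarefree integers > 1 with 20862 not a perfect square). To show equality we compute the minimal polynomial of γ. From γ = √183 + √114: γ^2 = 183 + 2√(20862) + 114 = 297 + 2√(20862), so γ^2 - 297 = 2√(20862); squaring, (γ^2 - 297)^2 = 4·20862, i.e. γ^4 - 594γ^2 + 88209 - 83448 = 0, i.e. γ^4 - 594γ^2 + 4761 = 0. So γ is a root of x^4 - 594x^2 + 4761. This polynomial is irreducible over Q: it has no rational root (each ±√183 ± √114 is irrational), and any factorization into two quadratics over Q would force √(20862) ∈ Q (pairing opposite roots) or √183, √114 ∈ Q (other pairings), all impossible. Hence [Q(γ):Q] = 4 = [Q(√183, √114):Q], so Q(γ) = Q(√183, √114).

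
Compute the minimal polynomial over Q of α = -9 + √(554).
m_α(x) = x^2 + 18x - 473

From α + 9 = √(554), squaring gives (α + 9)^2 = 554, i.e. α^2 + 18α + 81 = 554, so α^2 + 18α - 473 = 0. The discriminant of x^2 + 18x - 473 is (18)^2 - 4·(-473) = 324 + 1892 = 2216, and 4·(554) is not a perfect square in Q since 554 is squarefree and ≠ 1. Hence x^2 + 18x - 473 is irreducible over Q and is the minimal polynomial of α.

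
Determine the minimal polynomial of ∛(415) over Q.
m_α(x) = x^3 - 415

α satisfies α^3 = 415, so x^3 - 415 annihilates α. By the rational root test, a rational root p/q (in lowest terms) of x^3 - 415 would satisfy p^3 = 415 q^3, forcing q = 1 and p^3 = 415; but 415 is not a perfect cube, contradiction. A monic cubic over Q with no rational root is irreducible (any nontrivial factorization would include a linear factor). Hence x^3 - 415 is the minimal polynomial of α, and in particular [Q(α):Q] = 3.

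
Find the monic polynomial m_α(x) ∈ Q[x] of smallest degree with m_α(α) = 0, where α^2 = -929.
m_α(x) = x^2 + 929

α satisfies α^2 + 929 = 0, so x^2 + 929 annihilates α. Since d = -929 is squarefree and ≠ 1, it is not a perfect square in Q, so x^2 + 929 has no rational root and is therefore irreducible over Q (a degree-2 polynomial over a field is irreducible iff it has no root). Hence m_α(x) = x^2 + 929.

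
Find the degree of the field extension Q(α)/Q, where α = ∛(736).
[Q(α):Q] = 3

The minimal polynomial of α is x^3 - 736, irreducible over Q since 736 is not a perfect cube (so x^3 - 736 has no rational root). Hence [Q(α):Q] = deg(m_α) = 3.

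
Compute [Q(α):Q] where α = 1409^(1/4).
[Q(α):Q] = 4

α is a root of x^4 - 1409. By Eisenstein's criterion at the prime p = 1409 (which divides the constant term 1409 but p^2 = 1985281 does not, since 1409 is squarefree), x^4 - 1409 is irreducible over Q. Hence [Q(α):Q] = 4.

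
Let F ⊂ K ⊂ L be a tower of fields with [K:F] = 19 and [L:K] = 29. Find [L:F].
[L:F] = 551

The tower law says that for any tower of field extensions F ⊂ K ⊂ L with finite degrees, [L:F] = [L:K] · [K:F]. Here this gives [L:F] = 29 · 19 = 551.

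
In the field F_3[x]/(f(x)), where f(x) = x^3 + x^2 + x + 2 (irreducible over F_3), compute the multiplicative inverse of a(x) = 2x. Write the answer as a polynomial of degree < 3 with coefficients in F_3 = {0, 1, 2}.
a(x)^(-1) ≡ 2x^2 + 2x + 2 (mod f(x))

Since f is irreducible over F_3, F_3[x]/(f) is a field and a(x) ≠ 0 has an inverse. Apply the extended Euclidean algorithm to f(x) and a(x) in F_3[x]: f(x) = (2x^2 + 2x + 2)·a(x) + (2). The last nonzero remainder is the constant 2 = gcd(f, a) in F_3. Back-substituting through the division chain expresses 2 = s(x)·a(x) + t(x)·f(x) with s(x) ≡ x^2 + x + 1 (mod f), so (x^2 + x + 1)·a(x) ≡ 2 (mod f). Multiplying by 2^(-1) ≡ 2 in F_3 gives a(x)^(-1) ≡ 2·(x^2 + x + 1) ≡ 2x^2 + 2x + 2 (mod f). Check: (2x)·(2x^2 + 2x + 2) = x^3 + x^2 + x ≡ 1 (mod x^3 + x^2 + x + 2).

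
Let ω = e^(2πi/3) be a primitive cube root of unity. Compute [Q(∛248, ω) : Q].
[Q(∛248, ω) : Q] = 6

[Q(∛248):Q] = 3 (min poly x^3 - 248, irreducible since 248 is not a perfect cube). [Q(ω):Q] = 2 (min poly x^2 + x + 1). Since Q(∛248) ⊂ R and ω ∉ R, we have ω ∉ Q(∛248), so x^2 + x + 1 remains irreducible over Q(∛248) and [Q(∛248, ω) : Q(∛248)] = 2. By the tower law, [Q(∛248, ω) : Q] = 3 · 2 = 6. (In fact Q(∛248, ω) is the splitting field of x^3 - 248 over Q.)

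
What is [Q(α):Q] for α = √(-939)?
[Q(α):Q] = 2

[Q(α):Q] equals the degree of the minimal polynomial of α. Here α^2 = -939 and x^2 + 939 is irreducible (d = -939 is squarefree, ≠ 1, hence not a square), so deg(m_α) = 2. Thus [Q(α):Q] = 2.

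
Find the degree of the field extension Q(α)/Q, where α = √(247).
[Q(α):Q] = 2

[Q(α):Q] equals the degree of the minimal polynomial of α. Here α^2 = 247 and x^2 - 247 is irreducible (d = 247 is squarefree, ≠ 1, hence not a square), so deg(m_α) = 2. Thus [Q(α):Q] = 2.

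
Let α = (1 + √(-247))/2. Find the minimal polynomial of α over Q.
m_α(x) = x^2 - x + 62

From 2α - 1 = √(-247), squaring gives (2α - 1)^2 = -247, i.e. 4α^2 - 4α + 1 = -247, so α^2 - α + (1 + 247)/4 = 0. Since -247 ≡ 1 (mod 4), (1 + 247)/4 = 62 ∈ Z. The polynomial x^2 - x + 62 has discriminant 1 - 4·(62) = -247, which is not a perfect square in Q (d = -247 is squarefree and ≠ 1), so x^2 - x + 62 is irreducible over Q. It is the minimal polynomial of α.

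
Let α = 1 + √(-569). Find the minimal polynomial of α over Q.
m_α(x) = x^2 - 2x + 570

From α - 1 = √(-569), squaring gives (α - 1)^2 = -569, i.e. α^2 - 2α + 1 = -569, so α^2 - 2α + 570 = 0. The discriminant of x^2 - 2x + 570 is (-2)^2 - 4·(570) = 4 - 2280 = -2276, and 4·(-569) is not a perfect square in Q since -569 is squarefree and ≠ 1. Hence x^2 - 2x + 570 is irreducible over Q and is the minimal polynomial of α.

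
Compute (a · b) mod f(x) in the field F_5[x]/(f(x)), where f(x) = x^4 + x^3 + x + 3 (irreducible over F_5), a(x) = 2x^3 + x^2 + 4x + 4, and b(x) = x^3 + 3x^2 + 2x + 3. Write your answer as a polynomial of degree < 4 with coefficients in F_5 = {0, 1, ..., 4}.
a · b ≡ x^3 + 2x^2 + 4x + 4 (mod f(x))

Multiply in F_5[x]: a(x)·b(x) = (2x^3 + x^2 + 4x + 4)·(x^3 + 3x^2 + 2x + 3) = 2x^6 + 2x^5 + x^4 + 4x^3 + 3x^2 + 2. This has degree ≥ 4, so divide by f(x) over F_5: 2x^6 + 2x^5 + x^4 + 4x^3 + 3x^2 + 2 = (2x^2 + 1)·(x^4 + x^3 + x + 3) + (x^3 + 2x^2 + 4x + 4). Hence a·b ≡ x^3 + 2x^2 + 4x + 4 (mod f). (F_5[x]/(f) is a field with 5^4 = 625 elements since f is irreducible of degree 4.)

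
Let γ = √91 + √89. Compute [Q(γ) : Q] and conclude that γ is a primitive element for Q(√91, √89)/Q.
[Q(γ) : Q] = 4 (equivalently, Q(γ) = Q(√91, √89))

Obviously Q(γ) ⊆ Q(√91, √89), and [Q(√91, √89):Q] = 4 (since 91, 89 are distinct squarefree integers > 1 with 8099 not a perfect square). To show equality we compute the minimal polynomial of γ. From γ = √91 + √89: γ^2 = 91 + 2√(8099) + 89 = 180 + 2√(8099), so γ^2 - 180 = 2√(8099); squaring, (γ^2 - 180)^2 = 4·8099, i.e. γ^4 - 360γ^2 + 32400 - 32396 = 0, i.e. γ^4 - 360γ^2 + 4 = 0. So γ is a root of x^4 - 360x^2 + 4. This polynomial is irreducible over Q: it has no rational root (each ±√91 ± √89 is irrational), and any factorization into two quadratics over Q would force √(8099) ∈ Q (pairing opposite roots) or √91, √89 ∈ Q (other pairings), all impossible. Hence [Q(γ):Q] = 4 = [Q(√91, √89):Q], so Q(γ) = Q(√91, √89).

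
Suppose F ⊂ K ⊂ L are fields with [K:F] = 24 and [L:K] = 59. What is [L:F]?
[L:F] = 1416

The tower law says that for any tower of field extensions F ⊂ K ⊂ L with finite degrees, [L:F] = [L:K] · [K:F]. Here this gives [L:F] = 59 · 24 = 1416.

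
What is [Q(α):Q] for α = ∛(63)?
[Q(α):Q] = 3

The minimal polynomial of α is x^3 - 63, irreducible over Q since 63 is not a perfect cube (so x^3 - 63 has no rational root). Hence [Q(α):Q] = deg(m_α) = 3.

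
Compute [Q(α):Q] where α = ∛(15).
[Q(α):Q] = 3

The minimal polynomial of α is x^3 - 15, irreducible over Q since 15 is not a perfect cube (so x^3 - 15 has no rational root). Hence [Q(α):Q] = deg(m_α) = 3.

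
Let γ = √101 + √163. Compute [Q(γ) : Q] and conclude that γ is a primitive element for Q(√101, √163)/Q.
[Q(γ) : Q] = 4 (equivalently, Q(γ) = Q(√101, √163))

Obviously Q(γ) ⊆ Q(√101, √163), and [Q(√101, √163):Q] = 4 (since 101, 163 are distinct squarefree integers > 1 with 16463 not a perfect square). To show equality we compute the minimal polynomial of γ. From γ = √101 + √163: γ^2 = 101 + 2√(16463) + 163 = 264 + 2√(16463), so γ^2 - 264 = 2√(16463); squaring, (γ^2 - 264)^2 = 4·16463, i.e. γ^4 - 528γ^2 + 69696 - 65852 = 0, i.e. γ^4 - 528γ^2 + 3844 = 0. So γ is a root of x^4 - 528x^2 + 3844. This polynomial is irreducible over Q: it has no rational root (each ±√101 ± √163 is irrational), and any factorization into two quadratics over Q would force √(16463) ∈ Q (pairing opposite roots) or √101, √163 ∈ Q (other pairings), all impossible. Hence [Q(γ):Q] = 4 = [Q(√101, √163):Q], so Q(γ) = Q(√101, √163).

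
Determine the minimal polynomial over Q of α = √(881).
m_α(x) = x^2 - 881

α satisfies α^2 - 881 = 0, so x^2 - 881 annihilates α. Since d = 881 is squarefree and ≠ 1, it is not a perfect square in Q, so x^2 - 881 has no rational root and is therefore irreducible over Q (a degree-2 polynomial over a field is irreducible iff it has no root). Hence m_α(x) = x^2 - 881.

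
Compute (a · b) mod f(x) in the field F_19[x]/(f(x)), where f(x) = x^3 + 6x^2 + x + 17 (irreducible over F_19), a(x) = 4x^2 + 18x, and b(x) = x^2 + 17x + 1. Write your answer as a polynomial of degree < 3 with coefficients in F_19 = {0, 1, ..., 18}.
a · b ≡ 10x^2 + 2x + 10 (mod f(x))

Multiply in F_19[x]: a(x)·b(x) = (4x^2 + 18x)·(x^2 + 17x + 1) = 4x^4 + 10x^3 + 6x^2 + 18x. This has degree ≥ 3, so divide by f(x) over F_19: 4x^4 + 10x^3 + 6x^2 + 18x = (4x + 5)·(x^3 + 6x^2 + x + 17) + (10x^2 + 2x + 10). Hence a·b ≡ 10x^2 + 2x + 10 (mod f). (F_19[x]/(f) is a field with 19^3 = 6859 elements since f is irreducible of degree 3.)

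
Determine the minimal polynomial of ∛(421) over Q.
m_α(x) = x^3 - 421

α satisfies α^3 = 421, so x^3 - 421 annihilates α. By the rational root test, a rational root p/q (in lowest terms) of x^3 - 421 would satisfy p^3 = 421 q^3, forcing q = 1 and p^3 = 421; but 421 is not a perfect cube, contradiction. A monic cubic over Q with no rational root is irreducible (any nontrivial factorization would include a linear factor). Hence x^3 - 421 is the minimal polynomial of α, and in particular [Q(α):Q] = 3.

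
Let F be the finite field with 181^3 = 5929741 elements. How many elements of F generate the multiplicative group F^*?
There are φ(5929740) = 1550016 primitive elements

F_q^* is cyclic of order q - 1 = 5929740. A cyclic group of order m has exactly φ(m) generators. Here m = 5929740 = 2^2 · 3^3 · 5 · 79 · 139, so the number of primitive elements is φ(5929740) = 1550016.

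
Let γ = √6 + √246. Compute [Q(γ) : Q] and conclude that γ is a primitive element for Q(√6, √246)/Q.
[Q(γ) : Q] = 4 (equivalently, Q(γ) = Q(√6, √246))

Obviously Q(γ) ⊆ Q(√6, √246), and [Q(√6, √246):Q] = 4 (since 6, 246 are distinct squarefree integers > 1 with 1476 not a perfect square). To show equality we compute the minimal polynomial of γ. From γ = √6 + √246: γ^2 = 6 + 2√(1476) + 246 = 252 + 2√(1476), so γ^2 - 252 = 2√(1476); squaring, (γ^2 - 252)^2 = 4·1476, i.e. γ^4 - 504γ^2 + 63504 - 5904 = 0, i.e. γ^4 - 504γ^2 + 57600 = 0. So γ is a root of x^4 - 504x^2 + 57600. This polynomial is irreducible over Q: it has no rational root (each ±√6 ± √246 is irrational), and any factorization into two quadratics over Q would force √(1476) ∈ Q (pairing opposite roots) or √6, √246 ∈ Q (other pairings), all impossible. Hence [Q(γ):Q] = 4 = [Q(√6, √246):Q], so Q(γ) = Q(√6, √246).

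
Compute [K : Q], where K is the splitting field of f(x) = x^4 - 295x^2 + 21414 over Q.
[K : Q] = 4

Solving the quadratic in x^2: x^2 = (295 ± √(295^2 - 4·21414))/2 = (295 ± √1369)/2 = (295 ± 37)/2, giving x^2 = 129 or x^2 = 166. So f(x) = (x^2 - 129)(x^2 - 166) and the roots of f are ±√129, ±√166. Hence the splitting field is K = Q(√129, √166). Since 129 and 166 are distinct squarefree integers > 1, their product 21414 is not a perfect square, so √166 ∉ Q(√129). By the tower law [K:Q] = [Q(√129,√166):Q(√129)] · [Q(√129):Q] = 2 · 2 = 4.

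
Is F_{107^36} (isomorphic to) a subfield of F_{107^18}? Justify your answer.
No: F_{107^36} is not a subfield of F_{107^18}

F_{p^m} embeds in F_{p^n} iff m | n. Here 36 ∤ 18 (since 18 = 0·36 + 18 with remainder 18 ≠ 0), so F_{107^36} is not a subfield of F_{107^18}. Equivalently: if it were, the tower law would give 36 = [F_{107^36}:F_107] dividing [F_{107^18}:F_107] = 18, contradiction.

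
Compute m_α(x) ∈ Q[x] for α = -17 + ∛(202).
m_α(x) = x^3 + 51x^2 + 867x + 4711

Set β = α + 17 = ∛(202), so β^3 = 202. Then (α + 17)^3 - 202 = 0, i.e. α is a root of g(x) = (x + 17)^3 - 202 = x^3 + 51x^2 + 867x + 4711. Since g(x) = h(x + 17) where h(x) = x^3 - 202, and h is irreducible over Q (because 202 is not a perfect cube, so h has no rational root, and a monic cubic with no rational root is irreducible), g is also irreducible (irreducibility is preserved under the substitution x → x + 17). Hence m_α(x) = x^3 + 51x^2 + 867x + 4711.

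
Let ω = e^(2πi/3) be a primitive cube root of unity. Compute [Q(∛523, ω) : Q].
[Q(∛523, ω) : Q] = 6

[Q(∛523):Q] = 3 (min poly x^3 - 523, irreducible since 523 is not a perfect cube). [Q(ω):Q] = 2 (min poly x^2 + x + 1). Since Q(∛523) ⊂ R and ω ∉ R, we have ω ∉ Q(∛523), so x^2 + x + 1 remains irreducible over Q(∛523) and [Q(∛523, ω) : Q(∛523)] = 2. By the tower law, [Q(∛523, ω) : Q] = 3 · 2 = 6. (In fact Q(∛523, ω) is the splitting field of x^3 - 523 over Q.)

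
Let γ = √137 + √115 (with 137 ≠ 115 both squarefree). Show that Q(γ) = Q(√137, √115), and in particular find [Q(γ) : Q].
[Q(γ) : Q] = 4 (equivalently, Q(γ) = Q(√137, √115))

Obviously Q(γ) ⊆ Q(√137, √115), and [Q(√137, √115):Q] = 4 (since 137, 115 are distinct squarefree integers > 1 with 15755 not a perfect square). To show equality we compute the minimal polynomial of γ. From γ = √137 + √115: γ^2 = 137 + 2√(15755) + 115 = 252 + 2√(15755), so γ^2 - 252 = 2√(15755); squaring, (γ^2 - 252)^2 = 4·15755, i.e. γ^4 - 504γ^2 + 63504 - 63020 = 0, i.e. γ^4 - 504γ^2 + 484 = 0. So γ is a root of x^4 - 504x^2 + 484. This polynomial is irreducible over Q: it has no rational root (each ±√137 ± √115 is irrational), and any factorization into two quadratics over Q would force √(15755) ∈ Q (pairing opposite roots) or √137, √115 ∈ Q (other pairings), all impossible. Hence [Q(γ):Q] = 4 = [Q(√137, √115):Q], so Q(γ) = Q(√137, √115).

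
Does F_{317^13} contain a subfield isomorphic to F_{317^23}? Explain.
No: F_{317^23} is not a subfield of F_{317^13}

F_{p^m} embeds in F_{p^n} iff m | n. Here 23 ∤ 13 (since 13 = 0·23 + 13 with remainder 13 ≠ 0), so F_{317^23} is not a subfield of F_{317^13}. Equivalently: if it were, the tower law would give 23 = [F_{317^23}:F_317] dividing [F_{317^13}:F_317] = 13, contradiction.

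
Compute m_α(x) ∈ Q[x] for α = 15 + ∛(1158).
m_α(x) = x^3 - 45x^2 + 675x - 4533

Set β = α - 15 = ∛(1158), so β^3 = 1158. Then (α - 15)^3 - 1158 = 0, i.e. α is a root of g(x) = (x - 15)^3 - 1158 = x^3 - 45x^2 + 675x - 4533. Since g(x) = h(x - 15) where h(x) = x^3 - 1158, and h is irreducible over Q (because 1158 is not a perfect cube, so h has no rational root, and a monic cubic with no rational root is irreducible), g is also irreducible (irreducibility is preserved under the substitution x → x - 15). Hence m_α(x) = x^3 - 45x^2 + 675x - 4533.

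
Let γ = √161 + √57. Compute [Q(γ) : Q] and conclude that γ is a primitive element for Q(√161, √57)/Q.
[Q(γ) : Q] = 4 (equivalently, Q(γ) = Q(√161, √57))

Obviously Q(γ) ⊆ Q(√161, √57), and [Q(√161, √57):Q] = 4 (since 161, 57 are distinct squarefree integers > 1 with 9177 not a perfect square). To show equality we compute the minimal polynomial of γ. From γ = √161 + √57: γ^2 = 161 + 2√(9177) + 57 = 218 + 2√(9177), so γ^2 - 218 = 2√(9177); squaring, (γ^2 - 218)^2 = 4·9177, i.e. γ^4 - 436γ^2 + 47524 - 36708 = 0, i.e. γ^4 - 436γ^2 + 10816 = 0. So γ is a root of x^4 - 436x^2 + 10816. This polynomial is irreducible over Q: it has no rational root (each ±√161 ± √57 is irrational), and any factorization into two quadratics over Q would force √(9177) ∈ Q (pairing opposite roots) or √161, √57 ∈ Q (other pairings), all impossible. Hence [Q(γ):Q] = 4 = [Q(√161, √57):Q], so Q(γ) = Q(√161, √57).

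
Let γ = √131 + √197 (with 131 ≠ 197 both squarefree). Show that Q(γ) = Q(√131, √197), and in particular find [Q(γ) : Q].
[Q(γ) : Q] = 4 (equivalently, Q(γ) = Q(√131, √197))

Obviously Q(γ) ⊆ Q(√131, √197), and [Q(√131, √197):Q] = 4 (since 131, 197 are distinct squarefree integers > 1 with 25807 not a perfect square). To show equality we compute the minimal polynomial of γ. From γ = √131 + √197: γ^2 = 131 + 2√(25807) + 197 = 328 + 2√(25807), so γ^2 - 328 = 2√(25807); squaring, (γ^2 - 328)^2 = 4·25807, i.e. γ^4 - 656γ^2 + 107584 - 103228 = 0, i.e. γ^4 - 656γ^2 + 4356 = 0. So γ is a root of x^4 - 656x^2 + 4356. This polynomial is irreducible over Q: it has no rational root (each ±√131 ± √197 is irrational), and any factorization into two quadratics over Q would force √(25807) ∈ Q (pairing opposite roots) or √131, √197 ∈ Q (other pairings), all impossible. Hence [Q(γ):Q] = 4 = [Q(√131, √197):Q], so Q(γ) = Q(√131, √197).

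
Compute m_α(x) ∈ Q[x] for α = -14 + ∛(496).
m_α(x) = x^3 + 42x^2 + 588x + 2248

Set β = α + 14 = ∛(496), so β^3 = 496. Then (α + 14)^3 - 496 = 0, i.e. α is a root of g(x) = (x + 14)^3 - 496 = x^3 + 42x^2 + 588x + 2248. Since g(x) = h(x + 14) where h(x) = x^3 - 496, and h is irreducible over Q (because 496 is not a perfect cube, so h has no rational root, and a monic cubic with no rational root is irreducible), g is also irreducible (irreducibility is preserved under the substitution x → x + 14). Hence m_α(x) = x^3 + 42x^2 + 588x + 2248.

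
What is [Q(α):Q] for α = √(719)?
[Q(α):Q] = 2

[Q(α):Q] equals the degree of the minimal polynomial of α. Here α^2 = 719 and x^2 - 719 is irreducible (d = 719 is squarefree, ≠ 1, hence not a square), so deg(m_α) = 2. Thus [Q(α):Q] = 2.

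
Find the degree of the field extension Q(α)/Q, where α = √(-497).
[Q(α):Q] = 2

[Q(α):Q] equals the degree of the minimal polynomial of α. Here α^2 = -497 and x^2 + 497 is irreducible (d = -497 is squarefree, ≠ 1, hence not a square), so deg(m_α) = 2. Thus [Q(α):Q] = 2.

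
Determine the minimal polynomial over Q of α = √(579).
m_α(x) = x^2 - 579

α satisfies α^2 - 579 = 0, so x^2 - 579 annihilates α. Since d = 579 is squarefree and ≠ 1, it is not a perfect square in Q, so x^2 - 579 has no rational root and is therefore irreducible over Q (a degree-2 polynomial over a field is irreducible iff it has no root). Hence m_α(x) = x^2 - 579.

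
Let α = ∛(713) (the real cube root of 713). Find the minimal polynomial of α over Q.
m_α(x) = x^3 - 713

α satisfies α^3 = 713, so x^3 - 713 annihilates α. By the rational root test, a rational root p/q (in lowest terms) of x^3 - 713 would satisfy p^3 = 713 q^3, forcing q = 1 and p^3 = 713; but 713 is not a perfect cube, contradiction. A monic cubic over Q with no rational root is irreducible (any nontrivial factorization would include a linear factor). Hence x^3 - 713 is the minimal polynomial of α, and in particular [Q(α):Q] = 3.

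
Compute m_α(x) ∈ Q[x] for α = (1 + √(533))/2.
m_α(x) = x^2 - x - 133

From 2α - 1 = √(533), squaring gives (2α - 1)^2 = 533, i.e. 4α^2 - 4α + 1 = 533, so α^2 - α + (1 - 533)/4 = 0. Since 533 ≡ 1 (mod 4), (1 - 533)/4 = -133 ∈ Z. The polynomial x^2 - x - 133 has discriminant 1 - 4·(-133) = 533, which is not a perfect square in Q (d = 533 is squarefree and ≠ 1), so x^2 - x - 133 is irreducible over Q. It is the minimal polynomial of α.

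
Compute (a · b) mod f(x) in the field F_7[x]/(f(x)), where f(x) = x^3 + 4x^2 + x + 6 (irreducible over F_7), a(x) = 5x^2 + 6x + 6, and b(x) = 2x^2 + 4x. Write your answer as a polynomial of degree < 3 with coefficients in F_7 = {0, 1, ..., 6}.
a · b ≡ 2x^2 + 6 (mod f(x))

Multiply in F_7[x]: a(x)·b(x) = (5x^2 + 6x + 6)·(2x^2 + 4x) = 3x^4 + 4x^3 + x^2 + 3x. This has degree ≥ 3, so divide by f(x) over F_7: 3x^4 + 4x^3 + x^2 + 3x = (3x + 6)·(x^3 + 4x^2 + x + 6) + (2x^2 + 6). Hence a·b ≡ 2x^2 + 6 (mod f). (F_7[x]/(f) is a field with 7^3 = 343 elements since f is irreducible of degree 3.)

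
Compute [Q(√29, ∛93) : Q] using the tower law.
[Q(√29, ∛93) : Q] = 6

Let L = Q(√29, ∛93). Since Q(√29) ⊂ L and [Q(√29):Q] = 2, the tower law gives 2 | [L:Q]. Likewise Q(∛93) ⊂ L with [Q(∛93):Q] = 3 (because 93 is not a perfect cube), so 3 | [L:Q]. As gcd(2,3) = 1, [L:Q] is divisible by 6. Conversely L is generated over Q by √29 and ∛93, so [L:Q] ≤ 2·3 = 6. Therefore [Q(√29, ∛93) : Q] = 6.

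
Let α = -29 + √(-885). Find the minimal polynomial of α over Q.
m_α(x) = x^2 + 58x + 1726

From α + 29 = √(-885), squaring gives (α + 29)^2 = -885, i.e. α^2 + 58α + 841 = -885, so α^2 + 58α + 1726 = 0. The discriminant of x^2 + 58x + 1726 is (58)^2 - 4·(1726) = 3364 - 6904 = -3540, and 4·(-885) is not a perfect square in Q since -885 is squarefree and ≠ 1. Hence x^2 + 58x + 1726 is irreducible over Q and is the minimal polynomial of α.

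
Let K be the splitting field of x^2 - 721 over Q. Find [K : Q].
[K : Q] = 2

f(x) = x^2 - 721 factors as (x - √721)(x + √721). The splitting field is K = Q(√721). Since 721 is squarefree and > 1, it is not a perfect square, so x^2 - 721 is irreducible over Q and [Q(√721) : Q] = 2. Hence [K : Q] = 2.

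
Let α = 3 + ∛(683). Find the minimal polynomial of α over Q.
m_α(x) = x^3 - 9x^2 + 27x - 710

Set β = α - 3 = ∛(683), so β^3 = 683. Then (α - 3)^3 - 683 = 0, i.e. α is a root of g(x) = (x - 3)^3 - 683 = x^3 - 9x^2 + 27x - 710. Since g(x) = h(x - 3) where h(x) = x^3 - 683, and h is irreducible over Q (because 683 is not a perfect cube, so h has no rational root, and a monic cubic with no rational root is irreducible), g is also irreducible (irreducibility is preserved under the substitution x → x - 3). Hence m_α(x) = x^3 - 9x^2 + 27x - 710.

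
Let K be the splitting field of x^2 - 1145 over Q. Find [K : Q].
[K : Q] = 2

f(x) = x^2 - 1145 factors as (x - √1145)(x + √1145). The splitting field is K = Q(√1145). Since 1145 is squarefree and > 1, it is not a perfect square, so x^2 - 1145 is irreducible over Q and [Q(√1145) : Q] = 2. Hence [K : Q] = 2.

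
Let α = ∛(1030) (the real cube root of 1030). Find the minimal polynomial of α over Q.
m_α(x) = x^3 - 1030

α satisfies α^3 = 1030, so x^3 - 1030 annihilates α. By the rational root test, a rational root p/q (in lowest terms) of x^3 - 1030 would satisfy p^3 = 1030 q^3, forcing q = 1 and p^3 = 1030; but 1030 is not a perfect cube, contradiction. A monic cubic over Q with no rational root is irreducible (any nontrivial factorization would include a linear factor). Hence x^3 - 1030 is the minimal polynomial of α, and in particular [Q(α):Q] = 3.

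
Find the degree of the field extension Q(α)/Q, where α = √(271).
[Q(α):Q] = 2

[Q(α):Q] equals the degree of the minimal polynomial of α. Here α^2 = 271 and x^2 - 271 is irreducible (d = 271 is squarefree, ≠ 1, hence not a square), so deg(m_α) = 2. Thus [Q(α):Q] = 2.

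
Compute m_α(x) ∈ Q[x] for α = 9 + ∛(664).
m_α(x) = x^3 - 27x^2 + 243x - 1393

Set β = α - 9 = ∛(664), so β^3 = 664. Then (α - 9)^3 - 664 = 0, i.e. α is a root of g(x) = (x - 9)^3 - 664 = x^3 - 27x^2 + 243x - 1393. Since g(x) = h(x - 9) where h(x) = x^3 - 664, and h is irreducible over Q (because 664 is not a perfect cube, so h has no rational root, and a monic cubic with no rational root is irreducible), g is also irreducible (irreducibility is preserved under the substitution x → x - 9). Hence m_α(x) = x^3 - 27x^2 + 243x - 1393.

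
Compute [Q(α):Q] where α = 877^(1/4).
[Q(α):Q] = 4

α is a root of x^4 - 877. By Eisenstein's criterion at the prime p = 877 (which divides the constant term 877 but p^2 = 769129 does not, since 877 is squarefree), x^4 - 877 is irreducible over Q. Hence [Q(α):Q] = 4.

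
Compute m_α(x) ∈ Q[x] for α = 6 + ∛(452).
m_α(x) = x^3 - 18x^2 + 108x - 668

Set β = α - 6 = ∛(452), so β^3 = 452. Then (α - 6)^3 - 452 = 0, i.e. α is a root of g(x) = (x - 6)^3 - 452 = x^3 - 18x^2 + 108x - 668. Since g(x) = h(x - 6) where h(x) = x^3 - 452, and h is irreducible over Q (because 452 is not a perfect cube, so h has no rational root, and a monic cubic with no rational root is irreducible), g is also irreducible (irreducibility is preserved under the substitution x → x - 6). Hence m_α(x) = x^3 - 18x^2 + 108x - 668.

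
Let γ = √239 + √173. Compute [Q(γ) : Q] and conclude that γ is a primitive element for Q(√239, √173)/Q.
[Q(γ) : Q] = 4 (equivalently, Q(γ) = Q(√239, √173))

Obviously Q(γ) ⊆ Q(√239, √173), and [Q(√239, √173):Q] = 4 (since 239, 173 are distinct squarefree integers > 1 with 41347 not a perfect square). To show equality we compute the minimal polynomial of γ. From γ = √239 + √173: γ^2 = 239 + 2√(41347) + 173 = 412 + 2√(41347), so γ^2 - 412 = 2√(41347); squaring, (γ^2 - 412)^2 = 4·41347, i.e. γ^4 - 824γ^2 + 169744 - 165388 = 0, i.e. γ^4 - 824γ^2 + 4356 = 0. So γ is a root of x^4 - 824x^2 + 4356. This polynomial is irreducible over Q: it has no rational root (each ±√239 ± √173 is irrational), and any factorization into two quadratics over Q would force √(41347) ∈ Q (pairing opposite roots) or √239, √173 ∈ Q (other pairings), all impossible. Hence [Q(γ):Q] = 4 = [Q(√239, √173):Q], so Q(γ) = Q(√239, √173).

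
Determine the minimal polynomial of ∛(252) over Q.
m_α(x) = x^3 - 252

α satisfies α^3 = 252, so x^3 - 252 annihilates α. By the rational root test, a rational root p/q (in lowest terms) of x^3 - 252 would satisfy p^3 = 252 q^3, forcing q = 1 and p^3 = 252; but 252 is not a perfect cube, contradiction. A monic cubic over Q with no rational root is irreducible (any nontrivial factorization would include a linear factor). Hence x^3 - 252 is the minimal polynomial of α, and in particular [Q(α):Q] = 3.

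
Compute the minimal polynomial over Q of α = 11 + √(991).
m_α(x) = x^2 - 22x - 870

From α - 11 = √(991), squaring gives (α - 11)^2 = 991, i.e. α^2 - 22α + 121 = 991, so α^2 - 22α - 870 = 0. The discriminant of x^2 - 22x - 870 is (-22)^2 - 4·(-870) = 484 + 3480 = 3964, and 4·(991) is not a perfect square in Q since 991 is squarefree and ≠ 1. Hence x^2 - 22x - 870 is irreducible over Q and is the minimal polynomial of α.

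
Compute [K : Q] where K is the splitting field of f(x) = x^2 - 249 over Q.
[K : Q] = 2

f(x) = x^2 - 249 factors as (x - √249)(x + √249). The splitting field is K = Q(√249). Since 249 is squarefree and > 1, it is not a perfect square, so x^2 - 249 is irreducible over Q and [Q(√249) : Q] = 2. Hence [K : Q] = 2.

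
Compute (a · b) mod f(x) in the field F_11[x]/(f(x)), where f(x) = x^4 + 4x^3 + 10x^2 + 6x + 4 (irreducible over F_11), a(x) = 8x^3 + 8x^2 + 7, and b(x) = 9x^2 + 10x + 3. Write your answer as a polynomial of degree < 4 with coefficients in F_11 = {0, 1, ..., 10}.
a · b ≡ 5x^3 + 3x^2 + 4x + 4 (mod f(x))

Multiply in F_11[x]: a(x)·b(x) = (8x^3 + 8x^2 + 7)·(9x^2 + 10x + 3) = 6x^5 + 9x^4 + 5x^3 + 10x^2 + 4x + 10. This has degree ≥ 4, so divide by f(x) over F_11: 6x^5 + 9x^4 + 5x^3 + 10x^2 + 4x + 10 = (6x + 7)·(x^4 + 4x^3 + 10x^2 + 6x + 4) + (5x^3 + 3x^2 + 4x + 4). Hence a·b ≡ 5x^3 + 3x^2 + 4x + 4 (mod f). (F_11[x]/(f) is a field with 11^4 = 14641 elements since f is irreducible of degree 4.)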